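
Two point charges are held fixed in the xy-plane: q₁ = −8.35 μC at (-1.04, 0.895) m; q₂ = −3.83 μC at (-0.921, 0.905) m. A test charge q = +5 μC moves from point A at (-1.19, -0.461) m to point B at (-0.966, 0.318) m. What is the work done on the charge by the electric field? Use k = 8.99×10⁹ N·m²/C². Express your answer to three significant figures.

0.539 J

The work done by the electric force is W_field = −ΔU = −q(V_B − V_A) = q(V_A − V_B).
At A: distances to the source charges are 1.36 m, 1.39 m; V_A = Σ kqᵢ/rᵢ = -7.98×10⁴ V.
At B: distances to the source charges are 0.582 m, 0.589 m; V_B = Σ kqᵢ/rᵢ = -1.88×10⁵ V.
ΔV = V_B − V_A = -1.08×10⁵ V.
W_field = −qΔV = −(5.00×10⁻⁶ C)(-1.08×10⁵ V) = 0.539 J.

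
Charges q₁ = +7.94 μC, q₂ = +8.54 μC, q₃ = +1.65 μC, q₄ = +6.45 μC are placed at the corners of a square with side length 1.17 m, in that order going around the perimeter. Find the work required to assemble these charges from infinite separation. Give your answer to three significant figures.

1.48 J

The work to assemble the configuration equals its total potential energy, U = Σ kqᵢqⱼ/rᵢⱼ over all pairs.
The four side pairs have separation 1.17 m and the two diagonal pairs 1.65 m.
Summing all 6 pair terms gives U = 1.48 J.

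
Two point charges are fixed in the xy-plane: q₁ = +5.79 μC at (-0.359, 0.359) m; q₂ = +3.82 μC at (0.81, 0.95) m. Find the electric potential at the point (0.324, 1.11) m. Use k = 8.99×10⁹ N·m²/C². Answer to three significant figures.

Electric potential is a scalar, so the contributions from each charge add algebraically: V = Σ kqᵢ/rᵢ.
Distances from the field point to each charge: r₁ = 1.02 m, r₂ = 0.512 m.
V = k[(5.79×10⁻⁶)/(1.02) + (3.82×10⁻⁶)/(0.512)] = 1.18×10⁵ V.

1.18×10⁵ V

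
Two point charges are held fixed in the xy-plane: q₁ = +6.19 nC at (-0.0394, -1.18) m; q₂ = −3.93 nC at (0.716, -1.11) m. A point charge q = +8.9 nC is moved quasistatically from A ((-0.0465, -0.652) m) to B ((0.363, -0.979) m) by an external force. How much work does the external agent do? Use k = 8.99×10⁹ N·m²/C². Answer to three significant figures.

For quasistatic motion the external work equals the change in potential energy: W_ext = qΔV = q(V_B − V_A).
At A: distances to the source charges are 0.528 m, 0.889 m; V_A = Σ kqᵢ/rᵢ = 65.7 V.
At B: distances to the source charges are 0.450 m, 0.377 m; V_B = Σ kqᵢ/rᵢ = 29.9 V.
ΔV = V_B − V_A = -35.8 V.
W_ext = qΔV = (8.90×10⁻⁹ C)(-35.8 V) = -3.18×10⁻⁷ J.

-3.18×10⁻⁷ J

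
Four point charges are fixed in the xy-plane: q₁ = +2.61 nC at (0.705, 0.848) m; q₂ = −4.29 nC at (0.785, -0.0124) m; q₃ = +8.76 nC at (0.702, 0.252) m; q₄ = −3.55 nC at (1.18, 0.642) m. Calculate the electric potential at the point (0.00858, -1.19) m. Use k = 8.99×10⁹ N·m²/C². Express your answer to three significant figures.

The total potential is the scalar sum of each charge's contribution, V = Σ kqᵢ/rᵢ.
Distances from the field point to each charge: r₁ = 2.15 m, r₂ = 1.41 m, r₃ = 1.60 m, r₄ = 2.17 m.
V = k[(2.61×10⁻⁹)/(2.15) + (-4.29×10⁻⁹)/(1.41) + (8.76×10⁻⁹)/(1.60) + (-3.55×10⁻⁹)/(2.17)] = 18.1 V.

18.1 V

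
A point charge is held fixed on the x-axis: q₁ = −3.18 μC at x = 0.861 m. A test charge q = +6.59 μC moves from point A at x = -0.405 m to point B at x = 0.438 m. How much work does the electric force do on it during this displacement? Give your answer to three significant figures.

The work done by the electric force is W_field = −ΔU = −q(V_B − V_A) = q(V_A − V_B).
At A: distance to the source charge is 1.27 m; V_A = kq₁/r = -2.26×10⁴ V.
At B: distance to the source charge is 0.423 m; V_B = kq₁/r = -6.76×10⁴ V.
ΔV = V_B − V_A = -4.50×10⁴ V.
W_field = −qΔV = −(6.59×10⁻⁶ C)(-4.50×10⁴ V) = 0.297 J.

0.297 J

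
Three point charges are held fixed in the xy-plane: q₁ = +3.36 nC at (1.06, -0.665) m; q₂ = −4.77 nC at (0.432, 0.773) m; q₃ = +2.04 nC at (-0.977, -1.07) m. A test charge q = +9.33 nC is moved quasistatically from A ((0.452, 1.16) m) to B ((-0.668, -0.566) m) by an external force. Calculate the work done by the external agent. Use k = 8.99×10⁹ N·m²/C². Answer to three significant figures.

For quasistatic motion the external work equals the change in potential energy: W_ext = qΔV = q(V_B − V_A).
At A: distances to the source charges are 1.92 m, 0.388 m, 2.65 m; V_A = Σ kqᵢ/rᵢ = -88.0 V.
At B: distances to the source charges are 1.73 m, 1.73 m, 0.591 m; V_B = Σ kqᵢ/rᵢ = 23.7 V.
ΔV = V_B − V_A = 112 V.
W_ext = qΔV = (9.33×10⁻⁹ C)(112 V) = 1.04×10⁻⁶ J.

1.04×10⁻⁶ J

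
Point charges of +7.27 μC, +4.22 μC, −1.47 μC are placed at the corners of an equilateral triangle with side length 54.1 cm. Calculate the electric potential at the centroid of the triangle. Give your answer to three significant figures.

2.88×10⁵ V

Electric potential is a scalar, so the contributions from each charge add algebraically: V = Σ kqᵢ/rᵢ.
The distance from each vertex to the centroid is a/√3 = 0.312 m.
V = k[(7.27×10⁻⁶)/(0.312) + (4.22×10⁻⁶)/(0.312) + (-1.47×10⁻⁶)/(0.312)] = 2.88×10⁵ V.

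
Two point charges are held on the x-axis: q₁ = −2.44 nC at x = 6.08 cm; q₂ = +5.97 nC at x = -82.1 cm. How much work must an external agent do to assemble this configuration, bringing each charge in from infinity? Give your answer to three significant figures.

The assembly work is the sum of pairwise potential energies, U = Σ_{i<j} kqᵢqⱼ/rᵢⱼ.
Pair separations: r₁₂ = 0.882 m.
U = (-1.49×10⁻⁷) = -1.49×10⁻⁷ J.

-1.49×10⁻⁷ J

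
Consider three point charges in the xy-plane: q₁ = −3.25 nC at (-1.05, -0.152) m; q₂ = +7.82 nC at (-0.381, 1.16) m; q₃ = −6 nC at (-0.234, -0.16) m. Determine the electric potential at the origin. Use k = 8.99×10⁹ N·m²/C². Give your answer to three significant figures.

-160 V

The total potential is the scalar sum of each charge's contribution, V = Σ kqᵢ/rᵢ.
Distances from the field point to each charge: r₁ = 1.06 m, r₂ = 1.22 m, r₃ = 0.283 m.
V = k[(-3.25×10⁻⁹)/(1.06) + (7.82×10⁻⁹)/(1.22) + (-6.00×10⁻⁹)/(0.283)] = -160 V.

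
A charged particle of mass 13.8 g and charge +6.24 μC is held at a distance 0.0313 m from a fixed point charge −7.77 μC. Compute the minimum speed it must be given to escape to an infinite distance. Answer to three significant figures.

To just escape, total mechanical energy must reach zero at infinity: ½mv²_min + U = 0, so ½mv²_min = −U = |kQq|/r.
|U| = |kQq|/r = (8.99×10⁹ N·m²/C²)(7.77×10⁻⁶)(6.24×10⁻⁶)/(0.0313) = 13.9 J.
v_min = √(2|U|/m) = √(2·13.9/0.0138) = 44.9 m/s.

44.9 m/s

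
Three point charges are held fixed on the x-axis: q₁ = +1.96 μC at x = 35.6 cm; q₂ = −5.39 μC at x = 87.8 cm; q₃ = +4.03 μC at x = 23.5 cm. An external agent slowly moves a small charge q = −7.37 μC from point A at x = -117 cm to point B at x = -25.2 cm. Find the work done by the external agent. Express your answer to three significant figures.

For quasistatic motion the external work equals the change in potential energy: W_ext = qΔV = q(V_B − V_A).
At A: distances to the source charges are 1.53 m, 2.05 m, 1.40 m; V_A = Σ kqᵢ/rᵢ = 1.37×10⁴ V.
At B: distances to the source charges are 0.608 m, 1.13 m, 0.487 m; V_B = Σ kqᵢ/rᵢ = 6.05×10⁴ V.
ΔV = V_B − V_A = 4.68×10⁴ V.
W_ext = qΔV = (-7.37×10⁻⁶ C)(4.68×10⁴ V) = -0.345 J.

-0.345 J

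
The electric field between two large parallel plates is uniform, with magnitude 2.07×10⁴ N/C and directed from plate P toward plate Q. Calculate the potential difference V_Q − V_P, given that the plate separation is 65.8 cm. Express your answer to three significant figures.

-1.36×10⁴ V

In a uniform field, potential decreases in the direction of E: ΔV = −E·d for a displacement d parallel to E.
Going from P to Q is a displacement of 65.8 cm along the field, so V_Q − V_P = −Ed = -1.36×10⁴ V.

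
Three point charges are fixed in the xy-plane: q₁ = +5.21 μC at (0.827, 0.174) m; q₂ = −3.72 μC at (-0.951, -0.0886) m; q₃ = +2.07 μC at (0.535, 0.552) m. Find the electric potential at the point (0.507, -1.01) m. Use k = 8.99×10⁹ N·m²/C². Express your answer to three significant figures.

3.07×10⁴ V

Electric potential is a scalar, so the contributions from each charge add algebraically: V = Σ kqᵢ/rᵢ.
Distances from the field point to each charge: r₁ = 1.23 m, r₂ = 1.72 m, r₃ = 1.56 m.
V = k[(5.21×10⁻⁶)/(1.23) + (-3.72×10⁻⁶)/(1.72) + (2.07×10⁻⁶)/(1.56)] = 3.07×10⁴ V.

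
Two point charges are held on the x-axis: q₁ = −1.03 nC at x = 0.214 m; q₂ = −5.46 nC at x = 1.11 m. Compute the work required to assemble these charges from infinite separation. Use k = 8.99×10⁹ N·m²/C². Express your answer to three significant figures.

The work to assemble the configuration equals its total potential energy, U = Σ kqᵢqⱼ/rᵢⱼ over all pairs.
Pair separations: r₁₂ = 0.896 m.
U = (5.64×10⁻⁸) = 5.64×10⁻⁸ J.

5.64×10⁻⁸ J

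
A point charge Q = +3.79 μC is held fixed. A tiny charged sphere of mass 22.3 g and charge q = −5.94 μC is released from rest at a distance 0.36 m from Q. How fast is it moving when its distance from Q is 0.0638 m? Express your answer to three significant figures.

15.3 m/s

Only the electrostatic force acts, so mechanical energy is conserved: ½mv² = U₁ − U₂ = kQq(1/r₁ − 1/r₂).
U₁ − U₂ = (8.99×10⁹ N·m²/C²)(3.79×10⁻⁶ C)(-5.94×10⁻⁶ C)(1/0.360 − 1/0.0638) = 2.61 J.
v = √(2·2.61/0.0223) = 15.3 m/s.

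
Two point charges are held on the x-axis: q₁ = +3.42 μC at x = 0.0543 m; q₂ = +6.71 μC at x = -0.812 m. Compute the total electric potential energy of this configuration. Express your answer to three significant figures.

0.238 J

The work to assemble the configuration equals its total potential energy, U = Σ kqᵢqⱼ/rᵢⱼ over all pairs.
Pair separations: r₁₂ = 0.866 m.
U = (0.238) = 0.238 J.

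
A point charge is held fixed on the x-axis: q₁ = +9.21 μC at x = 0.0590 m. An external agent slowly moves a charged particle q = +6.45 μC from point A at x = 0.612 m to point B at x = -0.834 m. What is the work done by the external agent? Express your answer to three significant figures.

-0.368 J

For quasistatic motion the external work equals the change in potential energy: W_ext = qΔV = q(V_B − V_A).
At A: distance to the source charge is 0.553 m; V_A = kq₁/r = 1.50×10⁵ V.
At B: distance to the source charge is 0.893 m; V_B = kq₁/r = 9.27×10⁴ V.
ΔV = V_B − V_A = -5.70×10⁴ V.
W_ext = qΔV = (6.45×10⁻⁶ C)(-5.70×10⁴ V) = -0.368 J.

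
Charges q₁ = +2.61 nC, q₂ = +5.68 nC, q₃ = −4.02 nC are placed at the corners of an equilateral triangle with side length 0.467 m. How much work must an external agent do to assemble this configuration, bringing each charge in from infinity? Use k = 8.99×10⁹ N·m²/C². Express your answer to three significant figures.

-3.56×10⁻⁷ J

The assembly work is the sum of pairwise potential energies, U = Σ_{i<j} kqᵢqⱼ/rᵢⱼ.
All three pair separations equal the side length, 0.467 m.
U = (2.85×10⁻⁷) + (-2.02×10⁻⁷) + (-4.40×10⁻⁷) = -3.56×10⁻⁷ J.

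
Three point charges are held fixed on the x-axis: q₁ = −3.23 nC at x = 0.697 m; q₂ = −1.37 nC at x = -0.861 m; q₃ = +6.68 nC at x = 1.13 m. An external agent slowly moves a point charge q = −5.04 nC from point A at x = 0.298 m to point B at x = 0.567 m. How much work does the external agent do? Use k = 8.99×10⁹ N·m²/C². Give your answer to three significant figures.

5.75×10⁻⁷ J

For quasistatic motion the external work equals the change in potential energy: W_ext = qΔV = q(V_B − V_A).
At A: distances to the source charges are 0.399 m, 1.16 m, 0.832 m; V_A = Σ kqᵢ/rᵢ = -11.2 V.
At B: distances to the source charges are 0.130 m, 1.43 m, 0.563 m; V_B = Σ kqᵢ/rᵢ = -125 V.
ΔV = V_B − V_A = -114 V.
W_ext = qΔV = (-5.04×10⁻⁹ C)(-114 V) = 5.75×10⁻⁷ J.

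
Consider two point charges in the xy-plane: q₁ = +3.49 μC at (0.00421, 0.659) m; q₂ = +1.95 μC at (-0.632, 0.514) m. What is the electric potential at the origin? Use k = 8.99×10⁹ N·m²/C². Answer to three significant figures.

Electric potential is a scalar, so the contributions from each charge add algebraically: V = Σ kqᵢ/rᵢ.
Distances from the field point to each charge: r₁ = 0.659 m, r₂ = 0.815 m.
V = k[(3.49×10⁻⁶)/(0.659) + (1.95×10⁻⁶)/(0.815)] = 6.91×10⁴ V.

6.91×10⁴ V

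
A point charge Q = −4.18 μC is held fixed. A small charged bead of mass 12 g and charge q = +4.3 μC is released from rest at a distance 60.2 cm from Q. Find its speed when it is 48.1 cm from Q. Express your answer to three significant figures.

3.35 m/s

Only the electrostatic force acts, so mechanical energy is conserved: ½mv² = U₁ − U₂ = kQq(1/r₁ − 1/r₂).
U₁ − U₂ = (8.99×10⁹ N·m²/C²)(-4.18×10⁻⁶ C)(4.30×10⁻⁶ C)(1/0.602 − 1/0.481) = 0.0675 J.
v = √(2·0.0675/0.0120) = 3.35 m/s.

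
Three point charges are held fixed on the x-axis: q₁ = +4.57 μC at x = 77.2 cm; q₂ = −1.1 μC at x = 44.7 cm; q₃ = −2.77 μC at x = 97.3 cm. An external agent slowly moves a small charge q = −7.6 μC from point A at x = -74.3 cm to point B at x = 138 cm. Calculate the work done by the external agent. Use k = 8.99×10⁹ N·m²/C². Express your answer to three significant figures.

0.0647 J

For quasistatic motion the external work equals the change in potential energy: W_ext = qΔV = q(V_B − V_A).
At A: distances to the source charges are 1.52 m, 1.19 m, 1.72 m; V_A = Σ kqᵢ/rᵢ = 4300 V.
At B: distances to the source charges are 0.608 m, 0.933 m, 0.407 m; V_B = Σ kqᵢ/rᵢ = -4210 V.
ΔV = V_B − V_A = -8510 V.
W_ext = qΔV = (-7.60×10⁻⁶ C)(-8510 V) = 0.0647 J.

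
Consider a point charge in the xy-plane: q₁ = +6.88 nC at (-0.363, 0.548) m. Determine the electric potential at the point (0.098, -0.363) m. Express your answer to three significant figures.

Electric potential is a scalar, so the contributions from each charge add algebraically: V = Σ kqᵢ/rᵢ.
Distances from the field point to each charge: r₁ = 1.02 m.
V = k[(6.88×10⁻⁹)/(1.02)] = 60.6 V.

60.6 V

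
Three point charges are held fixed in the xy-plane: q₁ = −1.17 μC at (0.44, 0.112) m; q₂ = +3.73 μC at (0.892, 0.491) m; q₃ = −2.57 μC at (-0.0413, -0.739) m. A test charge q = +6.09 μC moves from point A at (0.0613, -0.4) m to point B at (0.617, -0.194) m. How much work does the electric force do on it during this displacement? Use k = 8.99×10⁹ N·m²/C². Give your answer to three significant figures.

-0.261 J

The work done by the electric force is W_field = −ΔU = −q(V_B − V_A) = q(V_A − V_B).
At A: distances to the source charges are 0.637 m, 1.22 m, 0.354 m; V_A = Σ kqᵢ/rᵢ = -5.42×10⁴ V.
At B: distances to the source charges are 0.354 m, 0.738 m, 0.855 m; V_B = Σ kqᵢ/rᵢ = -1.14×10⁴ V.
ΔV = V_B − V_A = 4.29×10⁴ V.
W_field = −qΔV = −(6.09×10⁻⁶ C)(4.29×10⁴ V) = -0.261 J.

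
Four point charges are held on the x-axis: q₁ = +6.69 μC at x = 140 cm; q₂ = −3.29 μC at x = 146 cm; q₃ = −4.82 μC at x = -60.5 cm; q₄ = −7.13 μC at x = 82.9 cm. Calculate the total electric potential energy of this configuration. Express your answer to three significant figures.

-3.57 J

The assembly work is the sum of pairwise potential energies, U = Σ_{i<j} kqᵢqⱼ/rᵢⱼ.
Pair separations: r₁₂ = 0.0600 m, r₁₃ = 2.00 m, r₁₄ = 0.571 m, r₂₃ = 2.06 m, r₂₄ = 0.631 m, r₃₄ = 1.43 m.
Summing all 6 pair terms gives U = -3.57 J.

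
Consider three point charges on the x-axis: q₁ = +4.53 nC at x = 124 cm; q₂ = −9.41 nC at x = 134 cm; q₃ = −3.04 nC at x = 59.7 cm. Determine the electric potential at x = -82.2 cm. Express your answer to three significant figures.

-38.6 V

Electric potential is a scalar, so the contributions from each charge add algebraically: V = Σ kqᵢ/rᵢ.
Distances from the field point to each charge: r₁ = 2.06 m, r₂ = 2.16 m, r₃ = 1.42 m.
V = k[(4.53×10⁻⁹)/(2.06) + (-9.41×10⁻⁹)/(2.16) + (-3.04×10⁻⁹)/(1.42)] = -38.6 V.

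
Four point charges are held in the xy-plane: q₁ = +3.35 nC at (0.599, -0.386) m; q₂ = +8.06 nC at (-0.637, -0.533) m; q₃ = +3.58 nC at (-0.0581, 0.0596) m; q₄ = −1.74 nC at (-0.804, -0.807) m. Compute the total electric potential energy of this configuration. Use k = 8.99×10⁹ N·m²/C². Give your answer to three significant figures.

The work to assemble the configuration equals its total potential energy, U = Σ kqᵢqⱼ/rᵢⱼ over all pairs.
Pair separations: r₁₂ = 1.24 m, r₁₃ = 0.794 m, r₁₄ = 1.46 m, r₂₃ = 0.828 m, r₂₄ = 0.321 m, r₃₄ = 1.14 m.
Summing all 6 pair terms gives U = 1.66×10⁻⁷ J.

1.66×10⁻⁷ J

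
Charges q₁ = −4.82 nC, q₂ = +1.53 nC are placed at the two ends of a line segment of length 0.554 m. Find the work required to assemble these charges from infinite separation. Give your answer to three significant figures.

-1.20×10⁻⁷ J

The work to assemble the configuration equals its total potential energy, U = Σ kqᵢqⱼ/rᵢⱼ over all pairs.
The separation is r = 0.554 m.
U = (-1.20×10⁻⁷) = -1.20×10⁻⁷ J.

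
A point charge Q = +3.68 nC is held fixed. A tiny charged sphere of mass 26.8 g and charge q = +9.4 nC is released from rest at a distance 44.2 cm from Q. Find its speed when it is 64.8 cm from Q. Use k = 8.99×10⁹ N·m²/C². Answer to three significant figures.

Only the electrostatic force acts, so mechanical energy is conserved: ½mv² = U₁ − U₂ = kQq(1/r₁ − 1/r₂).
U₁ − U₂ = (8.99×10⁹ N·m²/C²)(3.68×10⁻⁹ C)(9.40×10⁻⁹ C)(1/0.442 − 1/0.648) = 2.24×10⁻⁷ J.
v = √(2·2.24×10⁻⁷/0.0268) = 4.09×10⁻³ m/s.

4.09×10⁻³ m/s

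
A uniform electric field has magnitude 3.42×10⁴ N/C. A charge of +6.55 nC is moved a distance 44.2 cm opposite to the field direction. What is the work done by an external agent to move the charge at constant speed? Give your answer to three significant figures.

9.90×10⁻⁵ J

The potential change for a displacement 44.2 cm opposite to the field direction is ΔV = +Ed = 1.51×10⁴ V.
W_ext = qΔV = 9.90×10⁻⁵ J.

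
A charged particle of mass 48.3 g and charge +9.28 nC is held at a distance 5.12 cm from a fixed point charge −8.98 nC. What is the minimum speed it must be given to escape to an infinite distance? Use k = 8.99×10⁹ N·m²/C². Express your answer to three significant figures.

0.0246 m/s

To just escape, total mechanical energy must reach zero at infinity: ½mv²_min + U = 0, so ½mv²_min = −U = |kQq|/r.
|U| = |kQq|/r = (8.99×10⁹ N·m²/C²)(8.98×10⁻⁹)(9.28×10⁻⁹)/(0.0512) = 1.46×10⁻⁵ J.
v_min = √(2|U|/m) = √(2·1.46×10⁻⁵/0.0483) = 0.0246 m/s.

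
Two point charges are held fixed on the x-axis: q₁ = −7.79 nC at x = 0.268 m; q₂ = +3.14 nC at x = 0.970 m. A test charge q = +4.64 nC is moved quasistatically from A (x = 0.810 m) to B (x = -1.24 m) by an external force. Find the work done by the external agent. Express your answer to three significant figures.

For quasistatic motion the external work equals the change in potential energy: W_ext = qΔV = q(V_B − V_A).
At A: distances to the source charges are 0.542 m, 0.160 m; V_A = Σ kqᵢ/rᵢ = 47.2 V.
At B: distances to the source charges are 1.51 m, 2.21 m; V_B = Σ kqᵢ/rᵢ = -33.7 V.
ΔV = V_B − V_A = -80.9 V.
W_ext = qΔV = (4.64×10⁻⁹ C)(-80.9 V) = -3.75×10⁻⁷ J.

-3.75×10⁻⁷ J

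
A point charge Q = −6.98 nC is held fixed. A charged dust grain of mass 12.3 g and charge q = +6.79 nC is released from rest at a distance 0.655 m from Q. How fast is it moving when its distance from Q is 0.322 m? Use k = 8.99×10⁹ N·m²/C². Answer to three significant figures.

0.0105 m/s

Only the electrostatic force acts, so mechanical energy is conserved: ½mv² = U₁ − U₂ = kQq(1/r₁ − 1/r₂).
U₁ − U₂ = (8.99×10⁹ N·m²/C²)(-6.98×10⁻⁹ C)(6.79×10⁻⁹ C)(1/0.655 − 1/0.322) = 6.73×10⁻⁷ J.
v = √(2·6.73×10⁻⁷/0.0123) = 0.0105 m/s.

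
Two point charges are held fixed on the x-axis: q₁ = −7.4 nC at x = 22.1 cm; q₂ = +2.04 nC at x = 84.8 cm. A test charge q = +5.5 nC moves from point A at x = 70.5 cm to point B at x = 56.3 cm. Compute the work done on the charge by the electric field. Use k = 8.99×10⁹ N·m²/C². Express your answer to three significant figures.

6.65×10⁻⁷ J

The work done by the electric force is W_field = −ΔU = −q(V_B − V_A) = q(V_A − V_B).
At A: distances to the source charges are 0.484 m, 0.143 m; V_A = Σ kqᵢ/rᵢ = -9.20 V.
At B: distances to the source charges are 0.342 m, 0.285 m; V_B = Σ kqᵢ/rᵢ = -130 V.
ΔV = V_B − V_A = -121 V.
W_field = −qΔV = −(5.50×10⁻⁹ C)(-121 V) = 6.65×10⁻⁷ J.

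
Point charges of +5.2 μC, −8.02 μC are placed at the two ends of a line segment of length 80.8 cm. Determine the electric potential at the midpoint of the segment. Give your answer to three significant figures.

-6.28×10⁴ V

The total potential is the scalar sum of each charge's contribution, V = Σ kqᵢ/rᵢ.
Each charge is 0.404 m from the midpoint.
V = k[(5.20×10⁻⁶)/(0.404) + (-8.02×10⁻⁶)/(0.404)] = -6.28×10⁴ V.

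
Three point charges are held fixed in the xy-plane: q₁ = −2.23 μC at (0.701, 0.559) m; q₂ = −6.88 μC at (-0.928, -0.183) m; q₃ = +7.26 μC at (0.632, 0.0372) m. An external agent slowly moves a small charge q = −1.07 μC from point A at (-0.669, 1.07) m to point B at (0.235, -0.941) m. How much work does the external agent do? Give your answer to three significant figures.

For quasistatic motion the external work equals the change in potential energy: W_ext = qΔV = q(V_B − V_A).
At A: distances to the source charges are 1.46 m, 1.28 m, 1.66 m; V_A = Σ kqᵢ/rᵢ = -2.28×10⁴ V.
At B: distances to the source charges are 1.57 m, 1.39 m, 1.06 m; V_B = Σ kqᵢ/rᵢ = 4510 V.
ΔV = V_B − V_A = 2.73×10⁴ V.
W_ext = qΔV = (-1.07×10⁻⁶ C)(2.73×10⁴ V) = -0.0292 J.

-0.0292 J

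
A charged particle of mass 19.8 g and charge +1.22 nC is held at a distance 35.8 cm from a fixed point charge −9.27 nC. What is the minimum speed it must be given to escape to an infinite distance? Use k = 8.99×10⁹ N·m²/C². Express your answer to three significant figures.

To just escape, total mechanical energy must reach zero at infinity: ½mv²_min + U = 0, so ½mv²_min = −U = |kQq|/r.
|U| = |kQq|/r = (8.99×10⁹ N·m²/C²)(9.27×10⁻⁹)(1.22×10⁻⁹)/(0.358) = 2.84×10⁻⁷ J.
v_min = √(2|U|/m) = √(2·2.84×10⁻⁷/0.0198) = 5.36×10⁻³ m/s.

5.36×10⁻³ m/s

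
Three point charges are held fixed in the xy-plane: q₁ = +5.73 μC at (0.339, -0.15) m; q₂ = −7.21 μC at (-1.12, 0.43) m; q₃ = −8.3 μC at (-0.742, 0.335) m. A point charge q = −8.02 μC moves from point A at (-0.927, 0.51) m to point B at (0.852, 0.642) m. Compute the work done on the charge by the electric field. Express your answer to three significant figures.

The work done by the electric force is W_field = −ΔU = −q(V_B − V_A) = q(V_A − V_B).
At A: distances to the source charges are 1.43 m, 0.209 m, 0.255 m; V_A = Σ kqᵢ/rᵢ = -5.67×10⁵ V.
At B: distances to the source charges are 0.944 m, 1.98 m, 1.62 m; V_B = Σ kqᵢ/rᵢ = -2.41×10⁴ V.
ΔV = V_B − V_A = 5.43×10⁵ V.
W_field = −qΔV = −(-8.02×10⁻⁶ C)(5.43×10⁵ V) = 4.36 J.

4.36 J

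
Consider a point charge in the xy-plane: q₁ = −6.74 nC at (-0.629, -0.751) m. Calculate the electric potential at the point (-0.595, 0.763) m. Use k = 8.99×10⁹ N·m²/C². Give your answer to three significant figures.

-40.0 V

Electric potential is a scalar, so the contributions from each charge add algebraically: V = Σ kqᵢ/rᵢ.
Distances from the field point to each charge: r₁ = 1.51 m.
V = k[(-6.74×10⁻⁹)/(1.51)] = -40.0 V.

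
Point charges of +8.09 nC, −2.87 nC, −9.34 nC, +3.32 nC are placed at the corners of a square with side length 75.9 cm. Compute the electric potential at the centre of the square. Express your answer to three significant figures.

-13.4 V

The total potential is the scalar sum of each charge's contribution, V = Σ kqᵢ/rᵢ.
The distance from each corner to the centre is a√2/2 = 0.537 m.
V = k[(8.09×10⁻⁹)/(0.537) + (-2.87×10⁻⁹)/(0.537) + (-9.34×10⁻⁹)/(0.537) + (3.32×10⁻⁹)/(0.537)] = -13.4 V.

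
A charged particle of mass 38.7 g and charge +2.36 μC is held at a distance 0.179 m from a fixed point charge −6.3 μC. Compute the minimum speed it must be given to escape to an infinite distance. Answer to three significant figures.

6.21 m/s

To just escape, total mechanical energy must reach zero at infinity: ½mv²_min + U = 0, so ½mv²_min = −U = |kQq|/r.
|U| = |kQq|/r = (8.99×10⁹ N·m²/C²)(6.30×10⁻⁶)(2.36×10⁻⁶)/(0.179) = 0.747 J.
v_min = √(2|U|/m) = √(2·0.747/0.0387) = 6.21 m/s.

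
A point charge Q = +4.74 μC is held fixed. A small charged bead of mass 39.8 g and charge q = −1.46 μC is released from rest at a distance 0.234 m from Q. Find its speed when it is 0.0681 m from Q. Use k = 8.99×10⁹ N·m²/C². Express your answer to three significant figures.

5.71 m/s

Only the electrostatic force acts, so mechanical energy is conserved: ½mv² = U₁ − U₂ = kQq(1/r₁ − 1/r₂).
U₁ − U₂ = (8.99×10⁹ N·m²/C²)(4.74×10⁻⁶ C)(-1.46×10⁻⁶ C)(1/0.234 − 1/0.0681) = 0.648 J.
v = √(2·0.648/0.0398) = 5.71 m/s.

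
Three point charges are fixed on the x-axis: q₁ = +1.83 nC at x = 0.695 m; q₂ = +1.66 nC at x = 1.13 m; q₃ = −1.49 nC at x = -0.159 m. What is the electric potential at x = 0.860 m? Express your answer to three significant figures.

142 V

Electric potential is a scalar, so the contributions from each charge add algebraically: V = Σ kqᵢ/rᵢ.
Distances from the field point to each charge: r₁ = 0.165 m, r₂ = 0.270 m, r₃ = 1.02 m.
V = k[(1.83×10⁻⁹)/(0.165) + (1.66×10⁻⁹)/(0.270) + (-1.49×10⁻⁹)/(1.02)] = 142 V.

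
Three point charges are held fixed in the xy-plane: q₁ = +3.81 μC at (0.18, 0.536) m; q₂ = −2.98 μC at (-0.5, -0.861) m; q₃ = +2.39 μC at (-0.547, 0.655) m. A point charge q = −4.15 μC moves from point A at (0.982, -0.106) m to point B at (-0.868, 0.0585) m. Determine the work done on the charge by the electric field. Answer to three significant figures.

0.0191 J

The work done by the electric force is W_field = −ΔU = −q(V_B − V_A) = q(V_A − V_B).
At A: distances to the source charges are 1.03 m, 1.66 m, 1.71 m; V_A = Σ kqᵢ/rᵢ = 2.98×10⁴ V.
At B: distances to the source charges are 1.15 m, 0.990 m, 0.677 m; V_B = Σ kqᵢ/rᵢ = 3.44×10⁴ V.
ΔV = V_B − V_A = 4600 V.
W_field = −qΔV = −(-4.15×10⁻⁶ C)(4600 V) = 0.0191 J.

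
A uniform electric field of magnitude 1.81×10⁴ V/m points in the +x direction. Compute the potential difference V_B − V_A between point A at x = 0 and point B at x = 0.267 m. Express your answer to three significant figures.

-4830 V

In a uniform field, potential decreases in the direction of E: V_B − V_A = −E·Δx.
V_B − V_A = −(1.81×10⁴ V/m)(0.267 m) = -4830 V.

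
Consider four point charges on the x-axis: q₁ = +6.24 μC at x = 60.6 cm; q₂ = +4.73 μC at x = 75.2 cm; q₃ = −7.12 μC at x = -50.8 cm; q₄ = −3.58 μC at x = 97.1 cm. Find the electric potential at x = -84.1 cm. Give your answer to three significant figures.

Electric potential is a scalar, so the contributions from each charge add algebraically: V = Σ kqᵢ/rᵢ.
Distances from the field point to each charge: r₁ = 1.45 m, r₂ = 1.59 m, r₃ = 0.333 m, r₄ = 1.81 m.
V = k[(6.24×10⁻⁶)/(1.45) + (4.73×10⁻⁶)/(1.59) + (-7.12×10⁻⁶)/(0.333) + (-3.58×10⁻⁶)/(1.81)] = -1.45×10⁵ V.

-1.45×10⁵ V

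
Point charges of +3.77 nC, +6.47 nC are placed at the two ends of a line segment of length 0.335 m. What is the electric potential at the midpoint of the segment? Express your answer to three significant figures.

550 V

The total potential is the scalar sum of each charge's contribution, V = Σ kqᵢ/rᵢ.
Each charge is 0.168 m from the midpoint.
V = k[(3.77×10⁻⁹)/(0.168) + (6.47×10⁻⁹)/(0.168)] = 550 V.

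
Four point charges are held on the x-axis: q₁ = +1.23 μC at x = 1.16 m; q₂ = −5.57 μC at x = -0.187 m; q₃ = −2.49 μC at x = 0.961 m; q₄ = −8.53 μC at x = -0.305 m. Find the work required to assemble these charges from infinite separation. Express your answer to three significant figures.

The assembly work is the sum of pairwise potential energies, U = Σ_{i<j} kqᵢqⱼ/rᵢⱼ.
Pair separations: r₁₂ = 1.35 m, r₁₃ = 0.199 m, r₁₄ = 1.46 m, r₂₃ = 1.15 m, r₂₄ = 0.118 m, r₃₄ = 1.27 m.
Summing all 6 pair terms gives U = 3.63 J.

3.63 J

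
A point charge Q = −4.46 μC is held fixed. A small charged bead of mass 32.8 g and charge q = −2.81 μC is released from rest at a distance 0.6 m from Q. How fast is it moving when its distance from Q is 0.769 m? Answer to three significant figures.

Only the electrostatic force acts, so mechanical energy is conserved: ½mv² = U₁ − U₂ = kQq(1/r₁ − 1/r₂).
U₁ − U₂ = (8.99×10⁹ N·m²/C²)(-4.46×10⁻⁶ C)(-2.81×10⁻⁶ C)(1/0.600 − 1/0.769) = 0.0413 J.
v = √(2·0.0413/0.0328) = 1.59 m/s.

1.59 m/s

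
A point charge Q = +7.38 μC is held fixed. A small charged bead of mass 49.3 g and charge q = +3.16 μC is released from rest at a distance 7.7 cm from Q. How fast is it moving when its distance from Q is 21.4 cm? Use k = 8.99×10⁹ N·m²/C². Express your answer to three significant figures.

8.41 m/s

Only the electrostatic force acts, so mechanical energy is conserved: ½mv² = U₁ − U₂ = kQq(1/r₁ − 1/r₂).
U₁ − U₂ = (8.99×10⁹ N·m²/C²)(7.38×10⁻⁶ C)(3.16×10⁻⁶ C)(1/0.0770 − 1/0.214) = 1.74 J.
v = √(2·1.74/0.0493) = 8.41 m/s.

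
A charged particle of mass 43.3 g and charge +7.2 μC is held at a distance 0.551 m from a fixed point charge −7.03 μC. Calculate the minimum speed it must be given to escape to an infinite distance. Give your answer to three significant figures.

To just escape, total mechanical energy must reach zero at infinity: ½mv²_min + U = 0, so ½mv²_min = −U = |kQq|/r.
|U| = |kQq|/r = (8.99×10⁹ N·m²/C²)(7.03×10⁻⁶)(7.20×10⁻⁶)/(0.551) = 0.826 J.
v_min = √(2|U|/m) = √(2·0.826/0.0433) = 6.18 m/s.

6.18 m/s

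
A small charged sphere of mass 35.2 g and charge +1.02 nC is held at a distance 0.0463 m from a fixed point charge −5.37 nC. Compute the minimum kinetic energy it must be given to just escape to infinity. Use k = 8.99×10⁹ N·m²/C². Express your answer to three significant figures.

To just escape, total mechanical energy must reach zero at infinity: ½mv²_min + U = 0, so ½mv²_min = −U = |kQq|/r.
|U| = |kQq|/r = (8.99×10⁹ N·m²/C²)(5.37×10⁻⁹)(1.02×10⁻⁹)/(0.0463) = 1.06×10⁻⁶ J.

1.06×10⁻⁶ J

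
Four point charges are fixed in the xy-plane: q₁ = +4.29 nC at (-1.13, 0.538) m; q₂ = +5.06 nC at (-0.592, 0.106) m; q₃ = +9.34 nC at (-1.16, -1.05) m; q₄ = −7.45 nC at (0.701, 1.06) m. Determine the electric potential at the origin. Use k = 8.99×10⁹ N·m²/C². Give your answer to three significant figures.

107 V

Electric potential is a scalar, so the contributions from each charge add algebraically: V = Σ kqᵢ/rᵢ.
Distances from the field point to each charge: r₁ = 1.25 m, r₂ = 0.601 m, r₃ = 1.56 m, r₄ = 1.27 m.
V = k[(4.29×10⁻⁹)/(1.25) + (5.06×10⁻⁹)/(0.601) + (9.34×10⁻⁹)/(1.56) + (-7.45×10⁻⁹)/(1.27)] = 107 V.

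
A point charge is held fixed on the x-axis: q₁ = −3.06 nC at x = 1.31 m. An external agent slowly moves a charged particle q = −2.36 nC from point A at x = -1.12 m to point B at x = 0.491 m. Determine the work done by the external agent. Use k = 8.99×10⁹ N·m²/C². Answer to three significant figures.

For quasistatic motion the external work equals the change in potential energy: W_ext = qΔV = q(V_B − V_A).
At A: distance to the source charge is 2.43 m; V_A = kq₁/r = -11.3 V.
At B: distance to the source charge is 0.819 m; V_B = kq₁/r = -33.6 V.
ΔV = V_B − V_A = -22.3 V.
W_ext = qΔV = (-2.36×10⁻⁹ C)(-22.3 V) = 5.26×10⁻⁸ J.

5.26×10⁻⁸ J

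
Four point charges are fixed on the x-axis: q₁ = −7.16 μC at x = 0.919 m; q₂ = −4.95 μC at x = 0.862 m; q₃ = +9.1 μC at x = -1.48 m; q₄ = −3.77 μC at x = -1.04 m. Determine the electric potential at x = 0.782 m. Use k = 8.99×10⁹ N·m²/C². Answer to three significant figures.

Electric potential is a scalar, so the contributions from each charge add algebraically: V = Σ kqᵢ/rᵢ.
Distances from the field point to each charge: r₁ = 0.137 m, r₂ = 0.0800 m, r₃ = 2.26 m, r₄ = 1.82 m.
V = k[(-7.16×10⁻⁶)/(0.137) + (-4.95×10⁻⁶)/(0.0800) + (9.10×10⁻⁶)/(2.26) + (-3.77×10⁻⁶)/(1.82)] = -1.01×10⁶ V.

-1.01×10⁶ V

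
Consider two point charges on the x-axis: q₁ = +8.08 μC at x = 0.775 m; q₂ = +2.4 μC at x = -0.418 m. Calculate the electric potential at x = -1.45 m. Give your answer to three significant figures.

Electric potential is a scalar, so the contributions from each charge add algebraically: V = Σ kqᵢ/rᵢ.
Distances from the field point to each charge: r₁ = 2.23 m, r₂ = 1.03 m.
V = k[(8.08×10⁻⁶)/(2.23) + (2.40×10⁻⁶)/(1.03)] = 5.36×10⁴ V.

5.36×10⁴ V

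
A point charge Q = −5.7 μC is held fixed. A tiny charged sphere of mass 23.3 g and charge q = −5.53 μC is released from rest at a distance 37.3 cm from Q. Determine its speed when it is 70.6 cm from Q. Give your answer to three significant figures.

5.55 m/s

Only the electrostatic force acts, so mechanical energy is conserved: ½mv² = U₁ − U₂ = kQq(1/r₁ − 1/r₂).
U₁ − U₂ = (8.99×10⁹ N·m²/C²)(-5.70×10⁻⁶ C)(-5.53×10⁻⁶ C)(1/0.373 − 1/0.706) = 0.358 J.
v = √(2·0.358/0.0233) = 5.55 m/s.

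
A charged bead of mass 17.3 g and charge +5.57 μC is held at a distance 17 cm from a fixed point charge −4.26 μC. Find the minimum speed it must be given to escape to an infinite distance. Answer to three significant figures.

To just escape, total mechanical energy must reach zero at infinity: ½mv²_min + U = 0, so ½mv²_min = −U = |kQq|/r.
|U| = |kQq|/r = (8.99×10⁹ N·m²/C²)(4.26×10⁻⁶)(5.57×10⁻⁶)/(0.170) = 1.25 J.
v_min = √(2|U|/m) = √(2·1.25/0.0173) = 12.0 m/s.

12.0 m/s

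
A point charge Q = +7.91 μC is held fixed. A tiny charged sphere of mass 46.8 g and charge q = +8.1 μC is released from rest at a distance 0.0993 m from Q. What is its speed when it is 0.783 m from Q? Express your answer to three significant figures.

14.7 m/s

Only the electrostatic force acts, so mechanical energy is conserved: ½mv² = U₁ − U₂ = kQq(1/r₁ − 1/r₂).
U₁ − U₂ = (8.99×10⁹ N·m²/C²)(7.91×10⁻⁶ C)(8.10×10⁻⁶ C)(1/0.0993 − 1/0.783) = 5.06 J.
v = √(2·5.06/0.0468) = 14.7 m/s.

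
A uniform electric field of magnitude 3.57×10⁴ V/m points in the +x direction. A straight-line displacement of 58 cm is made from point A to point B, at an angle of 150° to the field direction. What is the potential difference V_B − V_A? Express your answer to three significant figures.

Only the component of displacement along E changes the potential: ΔV = −E·d·cosθ.
ΔV = −(3.57×10⁴ V/m)(0.580 m)cos150° = 1.79×10⁴ V.

1.79×10⁴ V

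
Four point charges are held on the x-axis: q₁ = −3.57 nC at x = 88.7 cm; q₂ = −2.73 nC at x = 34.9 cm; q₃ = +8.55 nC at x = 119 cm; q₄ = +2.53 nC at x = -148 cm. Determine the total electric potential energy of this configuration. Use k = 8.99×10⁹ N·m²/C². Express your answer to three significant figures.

The work to assemble the configuration equals its total potential energy, U = Σ kqᵢqⱼ/rᵢⱼ over all pairs.
Pair separations: r₁₂ = 0.538 m, r₁₃ = 0.303 m, r₁₄ = 2.37 m, r₂₃ = 0.841 m, r₂₄ = 1.83 m, r₃₄ = 2.67 m.
Summing all 6 pair terms gives U = -9.88×10⁻⁷ J.

-9.88×10⁻⁷ J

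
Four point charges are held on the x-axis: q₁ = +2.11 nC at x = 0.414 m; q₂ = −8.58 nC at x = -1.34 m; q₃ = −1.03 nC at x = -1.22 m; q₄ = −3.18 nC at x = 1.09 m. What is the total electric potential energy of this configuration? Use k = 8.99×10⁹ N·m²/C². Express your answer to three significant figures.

The assembly work is the sum of pairwise potential energies, U = Σ_{i<j} kqᵢqⱼ/rᵢⱼ.
Pair separations: r₁₂ = 1.75 m, r₁₃ = 1.63 m, r₁₄ = 0.676 m, r₂₃ = 0.120 m, r₂₄ = 2.43 m, r₃₄ = 2.31 m.
Summing all 6 pair terms gives U = 5.82×10⁻⁷ J.

5.82×10⁻⁷ J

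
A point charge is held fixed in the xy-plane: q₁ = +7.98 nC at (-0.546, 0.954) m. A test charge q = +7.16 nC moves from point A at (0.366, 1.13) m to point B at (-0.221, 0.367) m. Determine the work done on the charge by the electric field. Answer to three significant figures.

-2.13×10⁻⁷ J

The work done by the electric force is W_field = −ΔU = −q(V_B − V_A) = q(V_A − V_B).
At A: distance to the source charge is 0.929 m; V_A = kq₁/r = 77.2 V.
At B: distance to the source charge is 0.671 m; V_B = kq₁/r = 107 V.
ΔV = V_B − V_A = 29.7 V.
W_field = −qΔV = −(7.16×10⁻⁹ C)(29.7 V) = -2.13×10⁻⁷ J.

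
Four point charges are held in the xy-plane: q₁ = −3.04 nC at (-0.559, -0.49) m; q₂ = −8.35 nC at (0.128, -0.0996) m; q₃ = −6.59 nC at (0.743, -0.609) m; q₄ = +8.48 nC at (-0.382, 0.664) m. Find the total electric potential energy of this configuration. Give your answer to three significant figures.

The assembly work is the sum of pairwise potential energies, U = Σ_{i<j} kqᵢqⱼ/rᵢⱼ.
Pair separations: r₁₂ = 0.790 m, r₁₃ = 1.31 m, r₁₄ = 1.17 m, r₂₃ = 0.799 m, r₂₄ = 0.918 m, r₃₄ = 1.70 m.
Summing all 6 pair terms gives U = -1.41×10⁻⁷ J.

-1.41×10⁻⁷ J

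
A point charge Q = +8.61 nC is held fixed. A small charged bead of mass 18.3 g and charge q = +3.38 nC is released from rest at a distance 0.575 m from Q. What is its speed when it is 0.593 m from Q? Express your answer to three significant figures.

Only the electrostatic force acts, so mechanical energy is conserved: ½mv² = U₁ − U₂ = kQq(1/r₁ − 1/r₂).
U₁ − U₂ = (8.99×10⁹ N·m²/C²)(8.61×10⁻⁹ C)(3.38×10⁻⁹ C)(1/0.575 − 1/0.593) = 1.38×10⁻⁸ J.
v = √(2·1.38×10⁻⁸/0.0183) = 1.23×10⁻³ m/s.

1.23×10⁻³ m/s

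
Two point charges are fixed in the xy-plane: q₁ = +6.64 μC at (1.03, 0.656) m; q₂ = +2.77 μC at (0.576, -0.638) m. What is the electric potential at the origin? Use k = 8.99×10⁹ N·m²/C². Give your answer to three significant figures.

7.79×10⁴ V

Electric potential is a scalar, so the contributions from each charge add algebraically: V = Σ kqᵢ/rᵢ.
Distances from the field point to each charge: r₁ = 1.22 m, r₂ = 0.860 m.
V = k[(6.64×10⁻⁶)/(1.22) + (2.77×10⁻⁶)/(0.860)] = 7.79×10⁴ V.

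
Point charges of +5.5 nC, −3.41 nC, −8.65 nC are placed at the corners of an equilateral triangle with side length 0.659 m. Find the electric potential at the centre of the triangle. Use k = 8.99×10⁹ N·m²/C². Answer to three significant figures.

The total potential is the scalar sum of each charge's contribution, V = Σ kqᵢ/rᵢ.
The distance from each vertex to the centroid is a/√3 = 0.380 m.
V = k[(5.50×10⁻⁹)/(0.380) + (-3.41×10⁻⁹)/(0.380) + (-8.65×10⁻⁹)/(0.380)] = -155 V.

-155 V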